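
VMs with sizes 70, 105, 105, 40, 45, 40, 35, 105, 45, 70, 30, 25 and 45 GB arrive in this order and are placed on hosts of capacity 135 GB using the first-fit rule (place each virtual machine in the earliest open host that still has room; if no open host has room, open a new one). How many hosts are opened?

7

  70 → host 1 (new)  [load 70/135]
  105 → host 2 (new)  [load 105/135]
  105 → host 3 (new)  [load 105/135]
  40 → host 1  [load 110/135]
  45 → host 4 (new)  [load 45/135]
  40 → host 4  [load 85/135]
  35 → host 4  [load 120/135]
  105 → host 5 (new)  [load 105/135]
  45 → host 6 (new)  [load 45/135]
  70 → host 6  [load 115/135]
  30 → host 2  [load 135/135]
  25 → host 1  [load 135/135]
  45 → host 7 (new)  [load 45/135]
7 hosts opened.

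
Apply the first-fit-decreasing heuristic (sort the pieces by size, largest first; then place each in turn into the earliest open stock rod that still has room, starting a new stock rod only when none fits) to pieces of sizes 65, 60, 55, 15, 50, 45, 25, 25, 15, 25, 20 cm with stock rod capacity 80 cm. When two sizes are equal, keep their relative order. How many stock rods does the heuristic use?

Sorted descending: 65, 60, 55, 50, 45, 25, 25, 25, 20, 15, 15.
  65 → stock rod 1 (new)  [load 65/80]
  60 → stock rod 2 (new)  [load 60/80]
  55 → stock rod 3 (new)  [load 55/80]
  50 → stock rod 4 (new)  [load 50/80]
  45 → stock rod 5 (new)  [load 45/80]
  25 → stock rod 3  [load 80/80]
  25 → stock rod 4  [load 75/80]
  25 → stock rod 5  [load 70/80]
  20 → stock rod 2  [load 80/80]
  15 → stock rod 1  [load 80/80]
  15 → stock rod 6 (new)  [load 15/80]
6 stock rods opened.

6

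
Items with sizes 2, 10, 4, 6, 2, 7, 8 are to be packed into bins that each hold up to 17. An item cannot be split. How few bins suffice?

Total = 10 + 8 + 7 + 6 + 4 + 2 + 2 = 39.
Lower bound: ⌈39/17⌉ = 3 bins.
A packing using 3 bins:
  bin 1: 10 + 7 = 17
  bin 2: 8 + 6 + 2 = 16
  bin 3: 4 + 2 = 6
This matches the lower bound, so 3 is optimal.

3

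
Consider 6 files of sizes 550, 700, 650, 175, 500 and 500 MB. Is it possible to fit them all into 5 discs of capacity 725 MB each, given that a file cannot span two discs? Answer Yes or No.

Yes

A valid assignment using 5 discs:
  disc 1: 700 = 700
  disc 2: 650 = 650
  disc 3: 550 + 175 = 725
  disc 4: 500 = 500
  disc 5: 500 = 500
Every load is within 725 MB, so 5 discs suffice.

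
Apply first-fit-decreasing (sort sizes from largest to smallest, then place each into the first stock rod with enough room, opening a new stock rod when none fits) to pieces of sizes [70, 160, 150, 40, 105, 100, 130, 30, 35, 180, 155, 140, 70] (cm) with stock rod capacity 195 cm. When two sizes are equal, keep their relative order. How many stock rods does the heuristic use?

Sorted descending: 180, 160, 155, 150, 140, 130, 105, 100, 70, 70, 40, 35, 30.
  180 → stock rod 1 (new)  [load 180/195]
  160 → stock rod 2 (new)  [load 160/195]
  155 → stock rod 3 (new)  [load 155/195]
  150 → stock rod 4 (new)  [load 150/195]
  140 → stock rod 5 (new)  [load 140/195]
  130 → stock rod 6 (new)  [load 130/195]
  105 → stock rod 7 (new)  [load 105/195]
  100 → stock rod 8 (new)  [load 100/195]
  70 → stock rod 7  [load 175/195]
  70 → stock rod 8  [load 170/195]
  40 → stock rod 3  [load 195/195]
  35 → stock rod 2  [load 195/195]
  30 → stock rod 4  [load 180/195]
8 stock rods opened.

8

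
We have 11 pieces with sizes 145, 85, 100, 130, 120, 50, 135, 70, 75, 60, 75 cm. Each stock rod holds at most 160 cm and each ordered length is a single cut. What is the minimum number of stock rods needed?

Total = 145 + 135 + 130 + 120 + 100 + 85 + 75 + 75 + 70 + 60 + 50 = 1045 cm.
Lower bound: ⌈1045/160⌉ = 7 stock rods.
A packing using 8 stock rods:
  stock rod 1: 145 = 145
  stock rod 2: 135 = 135
  stock rod 3: 130 = 130
  stock rod 4: 120 = 120
  stock rod 5: 100 + 60 = 160
  stock rod 6: 85 + 75 = 160
  stock rod 7: 75 + 70 = 145
  stock rod 8: 50 = 50
No arrangement into 7 stock rods stays within capacity, so 8 is optimal.

8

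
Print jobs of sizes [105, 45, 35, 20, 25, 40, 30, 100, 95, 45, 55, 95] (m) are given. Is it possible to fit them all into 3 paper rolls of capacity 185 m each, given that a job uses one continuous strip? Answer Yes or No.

Total = 690 m; ⌈690/185⌉ = 4.
At least 4 paper rolls are required, but only 3 are allowed.

No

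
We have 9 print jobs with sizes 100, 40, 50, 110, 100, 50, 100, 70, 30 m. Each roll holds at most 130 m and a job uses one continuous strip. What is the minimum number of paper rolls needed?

Total = 110 + 100 + 100 + 100 + 70 + 50 + 50 + 40 + 30 = 650 m.
Lower bound: ⌈650/130⌉ = 5 paper rolls.
A packing using 6 paper rolls:
  roll 1: 110 = 110
  roll 2: 100 + 30 = 130
  roll 3: 100 = 100
  roll 4: 100 = 100
  roll 5: 70 + 50 = 120
  roll 6: 50 + 40 = 90
No arrangement into 5 paper rolls stays within capacity, so 6 is optimal.

6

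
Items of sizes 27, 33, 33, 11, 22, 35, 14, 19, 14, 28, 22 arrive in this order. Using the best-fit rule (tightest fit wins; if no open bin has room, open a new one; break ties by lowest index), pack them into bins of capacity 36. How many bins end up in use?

8

  27 → bin 1 (new)  [load 27/36]
  33 → bin 2 (new)  [load 33/36]
  33 → bin 3 (new)  [load 33/36]
  11 → bin 4 (new)  [load 11/36]
  22 → bin 4  [load 33/36]
  35 → bin 5 (new)  [load 35/36]
  14 → bin 6 (new)  [load 14/36]
  19 → bin 6  [load 33/36]
  14 → bin 7 (new)  [load 14/36]
  28 → bin 8 (new)  [load 28/36]
  22 → bin 7  [load 36/36]
8 bins opened.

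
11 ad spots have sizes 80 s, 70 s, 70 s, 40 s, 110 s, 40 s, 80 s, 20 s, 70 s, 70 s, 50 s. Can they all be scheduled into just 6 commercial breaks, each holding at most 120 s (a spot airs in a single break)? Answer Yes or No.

Total = 700 s; ⌈700/120⌉ = 6.
7 ad spots each exceed half the capacity and cannot share a break, forcing at least 7 commercial breaks.
At least 7 commercial breaks are required, but only 6 are allowed.

No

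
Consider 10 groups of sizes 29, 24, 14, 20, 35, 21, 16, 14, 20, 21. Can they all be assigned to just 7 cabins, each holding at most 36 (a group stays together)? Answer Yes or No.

Yes

A valid assignment using 7 cabins:
  cabin 1: 35 = 35
  cabin 2: 29 = 29
  cabin 3: 24 = 24
  cabin 4: 21 + 14 = 35
  cabin 5: 21 + 14 = 35
  cabin 6: 20 + 16 = 36
  cabin 7: 20 = 20
Every load is within 36, so 7 cabins suffice.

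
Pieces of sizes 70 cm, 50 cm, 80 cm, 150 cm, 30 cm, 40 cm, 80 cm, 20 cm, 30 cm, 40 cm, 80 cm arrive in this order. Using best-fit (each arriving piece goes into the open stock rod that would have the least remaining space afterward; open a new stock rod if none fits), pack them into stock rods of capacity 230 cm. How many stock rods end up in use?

  70 → stock rod 1 (new)  [load 70/230]
  50 → stock rod 1  [load 120/230]
  80 → stock rod 1  [load 200/230]
  150 → stock rod 2 (new)  [load 150/230]
  30 → stock rod 1  [load 230/230]
  40 → stock rod 2  [load 190/230]
  80 → stock rod 3 (new)  [load 80/230]
  20 → stock rod 2  [load 210/230]
  30 → stock rod 3  [load 110/230]
  40 → stock rod 3  [load 150/230]
  80 → stock rod 3  [load 230/230]
3 stock rods opened.

3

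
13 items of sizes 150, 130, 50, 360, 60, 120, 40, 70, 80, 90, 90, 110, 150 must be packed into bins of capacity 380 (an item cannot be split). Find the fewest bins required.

4

Total = 360 + 150 + 150 + 130 + 120 + 110 + 90 + 90 + 80 + 70 + 60 + 50 + 40 = 1500.
Lower bound: ⌈1500/380⌉ = 4 bins.
A packing using 4 bins:
  bin 1: 360 = 360
  bin 2: 150 + 150 + 80 = 380
  bin 3: 130 + 120 + 90 + 40 = 380
  bin 4: 110 + 90 + 70 + 60 + 50 = 380
This matches the lower bound, so 4 is optimal.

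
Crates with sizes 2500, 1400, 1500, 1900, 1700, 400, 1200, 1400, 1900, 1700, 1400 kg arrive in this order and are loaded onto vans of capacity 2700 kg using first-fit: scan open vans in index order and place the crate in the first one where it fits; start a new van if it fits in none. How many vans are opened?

9

  2500 → van 1 (new)  [load 2500/2700]
  1400 → van 2 (new)  [load 1400/2700]
  1500 → van 3 (new)  [load 1500/2700]
  1900 → van 4 (new)  [load 1900/2700]
  1700 → van 5 (new)  [load 1700/2700]
  400 → van 2  [load 1800/2700]
  1200 → van 3  [load 2700/2700]
  1400 → van 6 (new)  [load 1400/2700]
  1900 → van 7 (new)  [load 1900/2700]
  1700 → van 8 (new)  [load 1700/2700]
  1400 → van 9 (new)  [load 1400/2700]
9 vans opened.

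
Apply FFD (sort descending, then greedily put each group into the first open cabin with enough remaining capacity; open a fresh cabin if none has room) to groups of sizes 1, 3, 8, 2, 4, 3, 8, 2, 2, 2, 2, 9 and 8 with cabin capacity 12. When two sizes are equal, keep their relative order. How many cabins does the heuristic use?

Sorted descending: 9, 8, 8, 8, 4, 3, 3, 2, 2, 2, 2, 2, 1.
  9 → cabin 1 (new)  [load 9/12]
  8 → cabin 2 (new)  [load 8/12]
  8 → cabin 3 (new)  [load 8/12]
  8 → cabin 4 (new)  [load 8/12]
  4 → cabin 2  [load 12/12]
  3 → cabin 1  [load 12/12]
  3 → cabin 3  [load 11/12]
  2 → cabin 4  [load 10/12]
  2 → cabin 4  [load 12/12]
  2 → cabin 5 (new)  [load 2/12]
  2 → cabin 5  [load 4/12]
  2 → cabin 5  [load 6/12]
  1 → cabin 3  [load 12/12]
5 cabins opened.

5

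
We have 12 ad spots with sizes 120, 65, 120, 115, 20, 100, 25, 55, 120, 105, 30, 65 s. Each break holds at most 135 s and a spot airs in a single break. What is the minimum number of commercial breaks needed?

8

Total = 120 + 120 + 120 + 115 + 105 + 100 + 65 + 65 + 55 + 30 + 25 + 20 = 940 s.
Lower bound: ⌈940/135⌉ = 7 commercial breaks.
A packing using 8 commercial breaks:
  break 1: 120 = 120
  break 2: 120 = 120
  break 3: 120 = 120
  break 4: 115 + 20 = 135
  break 5: 105 + 30 = 135
  break 6: 100 + 25 = 125
  break 7: 65 + 65 = 130
  break 8: 55 = 55
No arrangement into 7 commercial breaks stays within capacity, so 8 is optimal.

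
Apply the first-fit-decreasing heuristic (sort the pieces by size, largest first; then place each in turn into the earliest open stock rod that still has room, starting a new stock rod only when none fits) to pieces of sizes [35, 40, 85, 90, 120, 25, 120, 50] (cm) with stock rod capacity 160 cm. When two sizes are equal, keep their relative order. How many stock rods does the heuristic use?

4

Sorted descending: 120, 120, 90, 85, 50, 40, 35, 25.
  120 → stock rod 1 (new)  [load 120/160]
  120 → stock rod 2 (new)  [load 120/160]
  90 → stock rod 3 (new)  [load 90/160]
  85 → stock rod 4 (new)  [load 85/160]
  50 → stock rod 3  [load 140/160]
  40 → stock rod 1  [load 160/160]
  35 → stock rod 2  [load 155/160]
  25 → stock rod 4  [load 110/160]
4 stock rods opened.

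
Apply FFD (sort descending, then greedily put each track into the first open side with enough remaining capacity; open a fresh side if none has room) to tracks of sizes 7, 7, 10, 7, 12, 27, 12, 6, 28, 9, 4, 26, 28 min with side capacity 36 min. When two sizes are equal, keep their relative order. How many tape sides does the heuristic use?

6

Sorted descending: 28, 28, 27, 26, 12, 12, 10, 9, 7, 7, 7, 6, 4.
  28 → side 1 (new)  [load 28/36]
  28 → side 2 (new)  [load 28/36]
  27 → side 3 (new)  [load 27/36]
  26 → side 4 (new)  [load 26/36]
  12 → side 5 (new)  [load 12/36]
  12 → side 5  [load 24/36]
  10 → side 4  [load 36/36]
  9 → side 3  [load 36/36]
  7 → side 1  [load 35/36]
  7 → side 2  [load 35/36]
  7 → side 5  [load 31/36]
  6 → side 6 (new)  [load 6/36]
  4 → side 5  [load 35/36]
6 tape sides opened.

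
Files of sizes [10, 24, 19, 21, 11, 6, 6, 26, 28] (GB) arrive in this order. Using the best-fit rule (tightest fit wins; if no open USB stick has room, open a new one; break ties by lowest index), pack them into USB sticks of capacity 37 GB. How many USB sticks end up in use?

5

  10 → USB stick 1 (new)  [load 10/37]
  24 → USB stick 1  [load 34/37]
  19 → USB stick 2 (new)  [load 19/37]
  21 → USB stick 3 (new)  [load 21/37]
  11 → USB stick 3  [load 32/37]
  6 → USB stick 2  [load 25/37]
  6 → USB stick 2  [load 31/37]
  26 → USB stick 4 (new)  [load 26/37]
  28 → USB stick 5 (new)  [load 28/37]
5 USB sticks opened.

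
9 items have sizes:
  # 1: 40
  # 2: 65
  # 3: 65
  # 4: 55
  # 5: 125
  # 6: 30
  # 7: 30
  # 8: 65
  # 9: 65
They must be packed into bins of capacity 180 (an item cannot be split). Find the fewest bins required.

4

Total = 125 + 65 + 65 + 65 + 65 + 55 + 40 + 30 + 30 = 540.
Lower bound: ⌈540/180⌉ = 3 bins.
A packing using 4 bins:
  bin 1: 125 + 55 = 180
  bin 2: 65 + 65 + 40 = 170
  bin 3: 65 + 65 + 30 = 160
  bin 4: 30 = 30
No arrangement into 3 bins stays within capacity, so 4 is optimal.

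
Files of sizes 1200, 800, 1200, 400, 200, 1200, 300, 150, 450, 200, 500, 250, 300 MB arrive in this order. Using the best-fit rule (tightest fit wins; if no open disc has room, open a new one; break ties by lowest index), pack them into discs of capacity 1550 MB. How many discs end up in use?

  1200 → disc 1 (new)  [load 1200/1550]
  800 → disc 2 (new)  [load 800/1550]
  1200 → disc 3 (new)  [load 1200/1550]
  400 → disc 2  [load 1200/1550]
  200 → disc 1  [load 1400/1550]
  1200 → disc 4 (new)  [load 1200/1550]
  300 → disc 2  [load 1500/1550]
  150 → disc 1  [load 1550/1550]
  450 → disc 5 (new)  [load 450/1550]
  200 → disc 3  [load 1400/1550]
  500 → disc 5  [load 950/1550]
  250 → disc 4  [load 1450/1550]
  300 → disc 5  [load 1250/1550]
5 discs opened.

5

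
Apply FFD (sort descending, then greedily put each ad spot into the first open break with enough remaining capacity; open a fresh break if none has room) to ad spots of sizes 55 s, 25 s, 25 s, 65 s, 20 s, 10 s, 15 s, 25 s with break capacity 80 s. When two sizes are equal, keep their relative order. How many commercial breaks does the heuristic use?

Sorted descending: 65, 55, 25, 25, 25, 20, 15, 10.
  65 → break 1 (new)  [load 65/80]
  55 → break 2 (new)  [load 55/80]
  25 → break 2  [load 80/80]
  25 → break 3 (new)  [load 25/80]
  25 → break 3  [load 50/80]
  20 → break 3  [load 70/80]
  15 → break 1  [load 80/80]
  10 → break 3  [load 80/80]
3 commercial breaks opened.

3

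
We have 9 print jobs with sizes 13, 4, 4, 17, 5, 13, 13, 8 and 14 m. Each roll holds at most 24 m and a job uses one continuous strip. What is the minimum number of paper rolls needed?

Total = 17 + 14 + 13 + 13 + 13 + 8 + 5 + 4 + 4 = 91 m.
Lower bound: ⌈91/24⌉ = 4 paper rolls.
Also, 5 print jobs each exceed 12 m, and no two of those can share a roll, so at least 5 paper rolls are needed.
A packing using 5 paper rolls:
  roll 1: 17 + 5 = 22
  roll 2: 14 + 8 = 22
  roll 3: 13 + 4 + 4 = 21
  roll 4: 13 = 13
  roll 5: 13 = 13
This matches the lower bound, so 5 is optimal.

5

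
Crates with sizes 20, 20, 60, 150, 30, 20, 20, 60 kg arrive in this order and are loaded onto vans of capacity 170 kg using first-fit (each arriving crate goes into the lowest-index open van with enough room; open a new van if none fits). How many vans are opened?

  20 → van 1 (new)  [load 20/170]
  20 → van 1  [load 40/170]
  60 → van 1  [load 100/170]
  150 → van 2 (new)  [load 150/170]
  30 → van 1  [load 130/170]
  20 → van 1  [load 150/170]
  20 → van 1  [load 170/170]
  60 → van 3 (new)  [load 60/170]
3 vans opened.

3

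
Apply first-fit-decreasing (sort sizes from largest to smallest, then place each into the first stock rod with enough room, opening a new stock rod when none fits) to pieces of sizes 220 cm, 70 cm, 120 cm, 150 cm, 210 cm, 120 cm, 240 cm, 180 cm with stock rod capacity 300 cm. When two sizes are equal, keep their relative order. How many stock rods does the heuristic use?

Sorted descending: 240, 220, 210, 180, 150, 120, 120, 70.
  240 → stock rod 1 (new)  [load 240/300]
  220 → stock rod 2 (new)  [load 220/300]
  210 → stock rod 3 (new)  [load 210/300]
  180 → stock rod 4 (new)  [load 180/300]
  150 → stock rod 5 (new)  [load 150/300]
  120 → stock rod 4  [load 300/300]
  120 → stock rod 5  [load 270/300]
  70 → stock rod 2  [load 290/300]
5 stock rods opened.

5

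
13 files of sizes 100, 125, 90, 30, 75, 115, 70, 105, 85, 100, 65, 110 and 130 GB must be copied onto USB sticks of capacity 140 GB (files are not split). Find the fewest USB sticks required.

Total = 130 + 125 + 115 + 110 + 105 + 100 + 100 + 90 + 85 + 75 + 70 + 65 + 30 = 1200 GB.
Lower bound: ⌈1200/140⌉ = 9 USB sticks.
Also, 10 files each exceed 70 GB, and no two of those can share a USB stick, so at least 10 USB sticks are needed.
A packing using 11 USB sticks:
  USB stick 1: 130 = 130
  USB stick 2: 125 = 125
  USB stick 3: 115 = 115
  USB stick 4: 110 + 30 = 140
  USB stick 5: 105 = 105
  USB stick 6: 100 = 100
  USB stick 7: 100 = 100
  USB stick 8: 90 = 90
  USB stick 9: 85 = 85
  USB stick 10: 75 + 65 = 140
  USB stick 11: 70 = 70
No arrangement into 10 USB sticks stays within capacity, so 11 is optimal.

11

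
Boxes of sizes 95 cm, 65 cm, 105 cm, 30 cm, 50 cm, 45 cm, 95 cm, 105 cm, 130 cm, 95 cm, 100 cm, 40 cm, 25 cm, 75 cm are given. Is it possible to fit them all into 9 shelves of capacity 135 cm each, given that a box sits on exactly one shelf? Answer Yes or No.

Yes

A valid assignment using 9 shelves:
  shelf 1: 130 = 130
  shelf 2: 105 + 30 = 135
  shelf 3: 105 + 25 = 130
  shelf 4: 100 = 100
  shelf 5: 95 + 40 = 135
  shelf 6: 95 = 95
  shelf 7: 95 = 95
  shelf 8: 75 + 50 = 125
  shelf 9: 65 + 45 = 110
Every load is within 135 cm, so 9 shelves suffice.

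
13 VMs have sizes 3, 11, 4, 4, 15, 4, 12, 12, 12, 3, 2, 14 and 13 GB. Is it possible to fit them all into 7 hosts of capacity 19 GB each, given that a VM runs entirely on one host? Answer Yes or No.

A valid assignment using 7 hosts:
  host 1: 15 + 4 = 19
  host 2: 14 + 4 = 18
  host 3: 13 + 4 + 2 = 19
  host 4: 12 + 3 + 3 = 18
  host 5: 12 = 12
  host 6: 12 = 12
  host 7: 11 = 11
Every load is within 19 GB, so 7 hosts suffice.

Yes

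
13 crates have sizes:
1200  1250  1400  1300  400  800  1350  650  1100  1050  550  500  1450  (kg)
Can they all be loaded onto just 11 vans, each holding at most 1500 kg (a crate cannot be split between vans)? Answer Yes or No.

Yes

A valid assignment using 10 vans:
  van 1: 1450 = 1450
  van 2: 1400 = 1400
  van 3: 1350 = 1350
  van 4: 1300 = 1300
  van 5: 1250 = 1250
  van 6: 1200 = 1200
  van 7: 1100 + 400 = 1500
  van 8: 1050 = 1050
  van 9: 800 + 650 = 1450
  van 10: 550 + 500 = 1050
That uses only 10 ≤ 11, so 11 vans are enough.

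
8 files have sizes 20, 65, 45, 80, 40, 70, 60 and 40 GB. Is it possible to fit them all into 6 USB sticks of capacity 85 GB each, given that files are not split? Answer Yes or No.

A valid assignment using 6 USB sticks:
  USB stick 1: 80 = 80
  USB stick 2: 70 = 70
  USB stick 3: 65 + 20 = 85
  USB stick 4: 60 = 60
  USB stick 5: 45 + 40 = 85
  USB stick 6: 40 = 40
Every load is within 85 GB, so 6 USB sticks suffice.

Yes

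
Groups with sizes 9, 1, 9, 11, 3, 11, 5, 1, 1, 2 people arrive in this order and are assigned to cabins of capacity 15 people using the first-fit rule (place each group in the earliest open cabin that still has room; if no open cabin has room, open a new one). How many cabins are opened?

4

  9 → cabin 1 (new)  [load 9/15]
  1 → cabin 1  [load 10/15]
  9 → cabin 2 (new)  [load 9/15]
  11 → cabin 3 (new)  [load 11/15]
  3 → cabin 1  [load 13/15]
  11 → cabin 4 (new)  [load 11/15]
  5 → cabin 2  [load 14/15]
  1 → cabin 1  [load 14/15]
  1 → cabin 1  [load 15/15]
  2 → cabin 3  [load 13/15]
4 cabins opened.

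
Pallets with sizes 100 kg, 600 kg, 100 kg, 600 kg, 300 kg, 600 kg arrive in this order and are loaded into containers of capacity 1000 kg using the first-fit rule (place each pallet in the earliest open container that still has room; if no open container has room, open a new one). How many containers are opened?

3

  100 → container 1 (new)  [load 100/1000]
  600 → container 1  [load 700/1000]
  100 → container 1  [load 800/1000]
  600 → container 2 (new)  [load 600/1000]
  300 → container 2  [load 900/1000]
  600 → container 3 (new)  [load 600/1000]
3 containers opened.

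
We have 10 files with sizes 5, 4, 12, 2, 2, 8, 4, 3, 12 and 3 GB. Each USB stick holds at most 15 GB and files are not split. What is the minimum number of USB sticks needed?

Total = 12 + 12 + 8 + 5 + 4 + 4 + 3 + 3 + 2 + 2 = 55 GB.
Lower bound: ⌈55/15⌉ = 4 USB sticks.
A packing using 4 USB sticks:
  USB stick 1: 12 + 3 = 15
  USB stick 2: 12 + 3 = 15
  USB stick 3: 8 + 5 + 2 = 15
  USB stick 4: 4 + 4 + 2 = 10
This matches the lower bound, so 4 is optimal.

4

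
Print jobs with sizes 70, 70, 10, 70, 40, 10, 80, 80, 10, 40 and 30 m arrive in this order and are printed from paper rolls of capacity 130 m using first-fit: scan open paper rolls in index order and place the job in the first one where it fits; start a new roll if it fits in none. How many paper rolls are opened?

5

  70 → roll 1 (new)  [load 70/130]
  70 → roll 2 (new)  [load 70/130]
  10 → roll 1  [load 80/130]
  70 → roll 3 (new)  [load 70/130]
  40 → roll 1  [load 120/130]
  10 → roll 1  [load 130/130]
  80 → roll 4 (new)  [load 80/130]
  80 → roll 5 (new)  [load 80/130]
  10 → roll 2  [load 80/130]
  40 → roll 2  [load 120/130]
  30 → roll 3  [load 100/130]
5 paper rolls opened.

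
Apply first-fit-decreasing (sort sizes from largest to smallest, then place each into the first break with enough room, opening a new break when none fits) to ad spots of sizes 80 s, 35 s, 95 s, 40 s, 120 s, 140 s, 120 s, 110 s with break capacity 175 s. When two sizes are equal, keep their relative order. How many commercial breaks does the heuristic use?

5

Sorted descending: 140, 120, 120, 110, 95, 80, 40, 35.
  140 → break 1 (new)  [load 140/175]
  120 → break 2 (new)  [load 120/175]
  120 → break 3 (new)  [load 120/175]
  110 → break 4 (new)  [load 110/175]
  95 → break 5 (new)  [load 95/175]
  80 → break 5  [load 175/175]
  40 → break 2  [load 160/175]
  35 → break 1  [load 175/175]
5 commercial breaks opened.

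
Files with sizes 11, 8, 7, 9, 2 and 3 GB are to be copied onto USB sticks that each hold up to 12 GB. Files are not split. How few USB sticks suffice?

Total = 11 + 9 + 8 + 7 + 3 + 2 = 40 GB.
Lower bound: ⌈40/12⌉ = 4 USB sticks.
A packing using 4 USB sticks:
  USB stick 1: 11 = 11
  USB stick 2: 9 + 3 = 12
  USB stick 3: 8 + 2 = 10
  USB stick 4: 7 = 7
This matches the lower bound, so 4 is optimal.

4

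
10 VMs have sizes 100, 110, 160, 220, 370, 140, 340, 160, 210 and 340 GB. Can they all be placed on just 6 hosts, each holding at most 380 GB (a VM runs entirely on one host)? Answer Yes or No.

Yes

A valid assignment using 6 hosts:
  host 1: 370 = 370
  host 2: 340 = 340
  host 3: 340 = 340
  host 4: 220 + 160 = 380
  host 5: 210 + 160 = 370
  host 6: 140 + 110 + 100 = 350
Every load is within 380 GB, so 6 hosts suffice.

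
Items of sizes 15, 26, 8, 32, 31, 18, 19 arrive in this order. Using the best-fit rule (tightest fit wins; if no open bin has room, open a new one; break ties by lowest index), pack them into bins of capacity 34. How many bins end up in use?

5

  15 → bin 1 (new)  [load 15/34]
  26 → bin 2 (new)  [load 26/34]
  8 → bin 2  [load 34/34]
  32 → bin 3 (new)  [load 32/34]
  31 → bin 4 (new)  [load 31/34]
  18 → bin 1  [load 33/34]
  19 → bin 5 (new)  [load 19/34]
5 bins opened.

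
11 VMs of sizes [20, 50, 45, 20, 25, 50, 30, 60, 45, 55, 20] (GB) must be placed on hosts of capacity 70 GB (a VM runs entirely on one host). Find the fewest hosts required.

Total = 60 + 55 + 50 + 50 + 45 + 45 + 30 + 25 + 20 + 20 + 20 = 420 GB.
Lower bound: ⌈420/70⌉ = 6 hosts.
A packing using 7 hosts:
  host 1: 60 = 60
  host 2: 55 = 55
  host 3: 50 + 20 = 70
  host 4: 50 + 20 = 70
  host 5: 45 + 25 = 70
  host 6: 45 + 20 = 65
  host 7: 30 = 30
No arrangement into 6 hosts stays within capacity, so 7 is optimal.

7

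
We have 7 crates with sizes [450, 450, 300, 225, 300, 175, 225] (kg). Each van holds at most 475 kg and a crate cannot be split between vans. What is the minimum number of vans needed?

5

Total = 450 + 450 + 300 + 300 + 225 + 225 + 175 = 2125 kg.
Lower bound: ⌈2125/475⌉ = 5 vans.
A packing using 5 vans:
  van 1: 450 = 450
  van 2: 450 = 450
  van 3: 300 + 175 = 475
  van 4: 300 = 300
  van 5: 225 + 225 = 450
This matches the lower bound, so 5 is optimal.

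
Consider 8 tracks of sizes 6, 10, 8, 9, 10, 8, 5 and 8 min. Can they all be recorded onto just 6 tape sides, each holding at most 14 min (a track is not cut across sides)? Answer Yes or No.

A valid assignment using 6 tape sides:
  side 1: 10 = 10
  side 2: 10 = 10
  side 3: 9 + 5 = 14
  side 4: 8 + 6 = 14
  side 5: 8 = 8
  side 6: 8 = 8
Every load is within 14 min, so 6 tape sides suffice.

Yes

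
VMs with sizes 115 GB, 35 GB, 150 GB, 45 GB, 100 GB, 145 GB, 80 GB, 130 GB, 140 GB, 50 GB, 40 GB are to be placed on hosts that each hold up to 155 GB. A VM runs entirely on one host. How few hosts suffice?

8

Total = 150 + 145 + 140 + 130 + 115 + 100 + 80 + 50 + 45 + 40 + 35 = 1030 GB.
Lower bound: ⌈1030/155⌉ = 7 hosts.
A packing using 8 hosts:
  host 1: 150 = 150
  host 2: 145 = 145
  host 3: 140 = 140
  host 4: 130 = 130
  host 5: 115 + 40 = 155
  host 6: 100 + 50 = 150
  host 7: 80 + 45 = 125
  host 8: 35 = 35
No arrangement into 7 hosts stays within capacity, so 8 is optimal.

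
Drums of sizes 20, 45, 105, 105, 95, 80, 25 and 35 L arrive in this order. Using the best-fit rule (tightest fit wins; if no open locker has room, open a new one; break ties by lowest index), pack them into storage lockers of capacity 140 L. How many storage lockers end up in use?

5

  20 → locker 1 (new)  [load 20/140]
  45 → locker 1  [load 65/140]
  105 → locker 2 (new)  [load 105/140]
  105 → locker 3 (new)  [load 105/140]
  95 → locker 4 (new)  [load 95/140]
  80 → locker 5 (new)  [load 80/140]
  25 → locker 2  [load 130/140]
  35 → locker 3  [load 140/140]
5 storage lockers opened.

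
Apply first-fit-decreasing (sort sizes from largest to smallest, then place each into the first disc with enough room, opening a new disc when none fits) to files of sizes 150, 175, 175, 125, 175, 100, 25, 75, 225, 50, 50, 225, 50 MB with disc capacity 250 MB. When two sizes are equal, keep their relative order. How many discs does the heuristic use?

Sorted descending: 225, 225, 175, 175, 175, 150, 125, 100, 75, 50, 50, 50, 25.
  225 → disc 1 (new)  [load 225/250]
  225 → disc 2 (new)  [load 225/250]
  175 → disc 3 (new)  [load 175/250]
  175 → disc 4 (new)  [load 175/250]
  175 → disc 5 (new)  [load 175/250]
  150 → disc 6 (new)  [load 150/250]
  125 → disc 7 (new)  [load 125/250]
  100 → disc 6  [load 250/250]
  75 → disc 3  [load 250/250]
  50 → disc 4  [load 225/250]
  50 → disc 5  [load 225/250]
  50 → disc 7  [load 175/250]
  25 → disc 1  [load 250/250]
7 discs opened.

7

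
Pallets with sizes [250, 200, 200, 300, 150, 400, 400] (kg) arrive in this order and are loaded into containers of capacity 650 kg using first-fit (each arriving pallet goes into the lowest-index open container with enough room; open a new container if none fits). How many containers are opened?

  250 → container 1 (new)  [load 250/650]
  200 → container 1  [load 450/650]
  200 → container 1  [load 650/650]
  300 → container 2 (new)  [load 300/650]
  150 → container 2  [load 450/650]
  400 → container 3 (new)  [load 400/650]
  400 → container 4 (new)  [load 400/650]
4 containers opened.

4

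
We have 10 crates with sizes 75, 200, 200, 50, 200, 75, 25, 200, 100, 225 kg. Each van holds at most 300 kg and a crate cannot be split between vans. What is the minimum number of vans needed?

5

Total = 225 + 200 + 200 + 200 + 200 + 100 + 75 + 75 + 50 + 25 = 1350 kg.
Lower bound: ⌈1350/300⌉ = 5 vans.
A packing using 5 vans:
  van 1: 225 + 75 = 300
  van 2: 200 + 100 = 300
  van 3: 200 + 75 + 25 = 300
  van 4: 200 + 50 = 250
  van 5: 200 = 200
This matches the lower bound, so 5 is optimal.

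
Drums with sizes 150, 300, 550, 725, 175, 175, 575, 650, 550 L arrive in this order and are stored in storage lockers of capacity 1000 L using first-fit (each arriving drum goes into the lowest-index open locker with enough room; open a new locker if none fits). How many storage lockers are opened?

5

  150 → locker 1 (new)  [load 150/1000]
  300 → locker 1  [load 450/1000]
  550 → locker 1  [load 1000/1000]
  725 → locker 2 (new)  [load 725/1000]
  175 → locker 2  [load 900/1000]
  175 → locker 3 (new)  [load 175/1000]
  575 → locker 3  [load 750/1000]
  650 → locker 4 (new)  [load 650/1000]
  550 → locker 5 (new)  [load 550/1000]
5 storage lockers opened.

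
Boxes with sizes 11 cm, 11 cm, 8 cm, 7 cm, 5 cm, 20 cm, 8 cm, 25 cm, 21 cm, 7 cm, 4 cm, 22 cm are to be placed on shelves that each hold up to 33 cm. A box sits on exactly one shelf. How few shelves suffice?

Total = 25 + 22 + 21 + 20 + 11 + 11 + 8 + 8 + 7 + 7 + 5 + 4 = 149 cm.
Lower bound: ⌈149/33⌉ = 5 shelves.
A packing using 5 shelves:
  shelf 1: 25 + 8 = 33
  shelf 2: 22 + 11 = 33
  shelf 3: 21 + 11 = 32
  shelf 4: 20 + 8 + 5 = 33
  shelf 5: 7 + 7 + 4 = 18
This matches the lower bound, so 5 is optimal.

5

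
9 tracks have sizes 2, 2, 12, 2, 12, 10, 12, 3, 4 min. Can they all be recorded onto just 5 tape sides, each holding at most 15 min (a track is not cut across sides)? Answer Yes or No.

A valid assignment using 5 tape sides:
  side 1: 12 + 3 = 15
  side 2: 12 + 2 = 14
  side 3: 12 + 2 = 14
  side 4: 10 + 4 = 14
  side 5: 2 = 2
Every load is within 15 min, so 5 tape sides suffice.

Yes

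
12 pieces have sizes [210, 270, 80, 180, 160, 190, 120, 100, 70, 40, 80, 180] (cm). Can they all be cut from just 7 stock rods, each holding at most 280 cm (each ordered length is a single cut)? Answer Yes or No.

A valid assignment using 7 stock rods:
  stock rod 1: 270 = 270
  stock rod 2: 210 + 70 = 280
  stock rod 3: 190 + 80 = 270
  stock rod 4: 180 + 100 = 280
  stock rod 5: 180 + 80 = 260
  stock rod 6: 160 + 120 = 280
  stock rod 7: 40 = 40
Every load is within 280 cm, so 7 stock rods suffice.

Yes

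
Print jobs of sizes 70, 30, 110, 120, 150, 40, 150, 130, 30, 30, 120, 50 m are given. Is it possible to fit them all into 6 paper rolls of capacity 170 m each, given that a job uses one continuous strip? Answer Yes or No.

No

Total = 1030 m; ⌈1030/170⌉ = 7.
At least 7 paper rolls are required, but only 6 are allowed.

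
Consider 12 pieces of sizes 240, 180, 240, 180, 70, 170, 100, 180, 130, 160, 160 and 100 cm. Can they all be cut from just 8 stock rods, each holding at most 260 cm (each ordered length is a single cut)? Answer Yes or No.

No

Total = 1910 cm; ⌈1910/260⌉ = 8.
The bound of 8 does not rule out 8, but exhaustive search shows no assignment into 8 stock rods of capacity 260 cm exists — the minimum is 9.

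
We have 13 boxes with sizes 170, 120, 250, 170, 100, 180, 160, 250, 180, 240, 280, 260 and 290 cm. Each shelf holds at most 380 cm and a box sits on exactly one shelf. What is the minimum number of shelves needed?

Total = 290 + 280 + 260 + 250 + 250 + 240 + 180 + 180 + 170 + 170 + 160 + 120 + 100 = 2650 cm.
Lower bound: ⌈2650/380⌉ = 7 shelves.
A packing using 9 shelves:
  shelf 1: 290 = 290
  shelf 2: 280 + 100 = 380
  shelf 3: 260 + 120 = 380
  shelf 4: 250 = 250
  shelf 5: 250 = 250
  shelf 6: 240 = 240
  shelf 7: 180 + 180 = 360
  shelf 8: 170 + 170 = 340
  shelf 9: 160 = 160
No arrangement into 8 shelves stays within capacity, so 9 is optimal.

9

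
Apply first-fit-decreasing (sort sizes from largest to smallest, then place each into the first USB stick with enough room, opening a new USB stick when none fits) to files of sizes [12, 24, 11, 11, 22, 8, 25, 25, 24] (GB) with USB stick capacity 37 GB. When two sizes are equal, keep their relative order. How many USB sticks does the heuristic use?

5

Sorted descending: 25, 25, 24, 24, 22, 12, 11, 11, 8.
  25 → USB stick 1 (new)  [load 25/37]
  25 → USB stick 2 (new)  [load 25/37]
  24 → USB stick 3 (new)  [load 24/37]
  24 → USB stick 4 (new)  [load 24/37]
  22 → USB stick 5 (new)  [load 22/37]
  12 → USB stick 1  [load 37/37]
  11 → USB stick 2  [load 36/37]
  11 → USB stick 3  [load 35/37]
  8 → USB stick 4  [load 32/37]
5 USB sticks opened.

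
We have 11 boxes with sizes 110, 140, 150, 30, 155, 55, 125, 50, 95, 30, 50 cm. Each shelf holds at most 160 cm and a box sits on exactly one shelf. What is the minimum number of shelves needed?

7

Total = 155 + 150 + 140 + 125 + 110 + 95 + 55 + 50 + 50 + 30 + 30 = 990 cm.
Lower bound: ⌈990/160⌉ = 7 shelves.
A packing using 7 shelves:
  shelf 1: 155 = 155
  shelf 2: 150 = 150
  shelf 3: 140 = 140
  shelf 4: 125 + 30 = 155
  shelf 5: 110 + 50 = 160
  shelf 6: 95 + 55 = 150
  shelf 7: 50 + 30 = 80
This matches the lower bound, so 7 is optimal.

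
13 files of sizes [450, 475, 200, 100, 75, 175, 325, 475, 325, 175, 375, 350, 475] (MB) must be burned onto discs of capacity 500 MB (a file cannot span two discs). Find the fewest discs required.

9

Total = 475 + 475 + 475 + 450 + 375 + 350 + 325 + 325 + 200 + 175 + 175 + 100 + 75 = 3975 MB.
Lower bound: ⌈3975/500⌉ = 8 discs.
A packing using 9 discs:
  disc 1: 475 = 475
  disc 2: 475 = 475
  disc 3: 475 = 475
  disc 4: 450 = 450
  disc 5: 375 + 100 = 475
  disc 6: 350 + 75 = 425
  disc 7: 325 + 175 = 500
  disc 8: 325 + 175 = 500
  disc 9: 200 = 200
No arrangement into 8 discs stays within capacity, so 9 is optimal.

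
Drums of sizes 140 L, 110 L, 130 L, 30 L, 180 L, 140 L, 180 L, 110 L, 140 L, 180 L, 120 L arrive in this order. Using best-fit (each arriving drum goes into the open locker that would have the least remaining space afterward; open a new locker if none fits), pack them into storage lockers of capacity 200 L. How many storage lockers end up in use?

10

  140 → locker 1 (new)  [load 140/200]
  110 → locker 2 (new)  [load 110/200]
  130 → locker 3 (new)  [load 130/200]
  30 → locker 1  [load 170/200]
  180 → locker 4 (new)  [load 180/200]
  140 → locker 5 (new)  [load 140/200]
  180 → locker 6 (new)  [load 180/200]
  110 → locker 7 (new)  [load 110/200]
  140 → locker 8 (new)  [load 140/200]
  180 → locker 9 (new)  [load 180/200]
  120 → locker 10 (new)  [load 120/200]
10 storage lockers opened.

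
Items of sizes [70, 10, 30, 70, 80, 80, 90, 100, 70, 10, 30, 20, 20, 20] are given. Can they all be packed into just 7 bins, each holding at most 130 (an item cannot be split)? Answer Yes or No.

A valid assignment using 7 bins:
  bin 1: 100 + 30 = 130
  bin 2: 90 + 30 + 10 = 130
  bin 3: 80 + 20 + 20 + 10 = 130
  bin 4: 80 + 20 = 100
  bin 5: 70 = 70
  bin 6: 70 = 70
  bin 7: 70 = 70
Every load is within 130, so 7 bins suffice.

Yes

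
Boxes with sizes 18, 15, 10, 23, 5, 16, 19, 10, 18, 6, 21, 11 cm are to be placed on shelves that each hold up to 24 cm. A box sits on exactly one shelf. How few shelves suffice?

Total = 23 + 21 + 19 + 18 + 18 + 16 + 15 + 11 + 10 + 10 + 6 + 5 = 172 cm.
Lower bound: ⌈172/24⌉ = 8 shelves.
A packing using 9 shelves:
  shelf 1: 23 = 23
  shelf 2: 21 = 21
  shelf 3: 19 + 5 = 24
  shelf 4: 18 + 6 = 24
  shelf 5: 18 = 18
  shelf 6: 16 = 16
  shelf 7: 15 = 15
  shelf 8: 11 + 10 = 21
  shelf 9: 10 = 10
No arrangement into 8 shelves stays within capacity, so 9 is optimal.

9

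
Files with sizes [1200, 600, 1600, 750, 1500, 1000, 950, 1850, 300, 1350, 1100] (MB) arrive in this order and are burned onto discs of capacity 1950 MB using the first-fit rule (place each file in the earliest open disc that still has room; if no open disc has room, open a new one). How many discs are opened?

  1200 → disc 1 (new)  [load 1200/1950]
  600 → disc 1  [load 1800/1950]
  1600 → disc 2 (new)  [load 1600/1950]
  750 → disc 3 (new)  [load 750/1950]
  1500 → disc 4 (new)  [load 1500/1950]
  1000 → disc 3  [load 1750/1950]
  950 → disc 5 (new)  [load 950/1950]
  1850 → disc 6 (new)  [load 1850/1950]
  300 → disc 2  [load 1900/1950]
  1350 → disc 7 (new)  [load 1350/1950]
  1100 → disc 8 (new)  [load 1100/1950]
8 discs opened.

8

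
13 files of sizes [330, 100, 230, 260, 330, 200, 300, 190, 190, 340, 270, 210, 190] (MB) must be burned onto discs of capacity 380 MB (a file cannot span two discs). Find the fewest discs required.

11

Total = 340 + 330 + 330 + 300 + 270 + 260 + 230 + 210 + 200 + 190 + 190 + 190 + 100 = 3140 MB.
Lower bound: ⌈3140/380⌉ = 9 discs.
A packing using 11 discs:
  disc 1: 340 = 340
  disc 2: 330 = 330
  disc 3: 330 = 330
  disc 4: 300 = 300
  disc 5: 270 + 100 = 370
  disc 6: 260 = 260
  disc 7: 230 = 230
  disc 8: 210 = 210
  disc 9: 200 = 200
  disc 10: 190 + 190 = 380
  disc 11: 190 = 190
No arrangement into 10 discs stays within capacity, so 11 is optimal.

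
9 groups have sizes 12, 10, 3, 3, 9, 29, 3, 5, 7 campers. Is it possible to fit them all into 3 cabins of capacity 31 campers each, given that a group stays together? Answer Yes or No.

A valid assignment using 3 cabins:
  cabin 1: 29 = 29
  cabin 2: 12 + 10 + 9 = 31
  cabin 3: 7 + 5 + 3 + 3 + 3 = 21
Every load is within 31 campers, so 3 cabins suffice.

Yes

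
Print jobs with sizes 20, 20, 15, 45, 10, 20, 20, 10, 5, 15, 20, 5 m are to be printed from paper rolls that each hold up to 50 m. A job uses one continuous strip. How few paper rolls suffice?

Total = 45 + 20 + 20 + 20 + 20 + 20 + 15 + 15 + 10 + 10 + 5 + 5 = 205 m.
Lower bound: ⌈205/50⌉ = 5 paper rolls.
A packing using 5 paper rolls:
  roll 1: 45 + 5 = 50
  roll 2: 20 + 20 + 10 = 50
  roll 3: 20 + 20 + 10 = 50
  roll 4: 20 + 15 + 15 = 50
  roll 5: 5 = 5
This matches the lower bound, so 5 is optimal.

5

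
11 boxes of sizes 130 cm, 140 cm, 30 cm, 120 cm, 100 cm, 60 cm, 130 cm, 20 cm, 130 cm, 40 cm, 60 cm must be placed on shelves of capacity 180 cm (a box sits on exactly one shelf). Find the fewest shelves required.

6

Total = 140 + 130 + 130 + 130 + 120 + 100 + 60 + 60 + 40 + 30 + 20 = 960 cm.
Lower bound: ⌈960/180⌉ = 6 shelves.
A packing using 6 shelves:
  shelf 1: 140 + 40 = 180
  shelf 2: 130 + 30 + 20 = 180
  shelf 3: 130 = 130
  shelf 4: 130 = 130
  shelf 5: 120 + 60 = 180
  shelf 6: 100 + 60 = 160
This matches the lower bound, so 6 is optimal.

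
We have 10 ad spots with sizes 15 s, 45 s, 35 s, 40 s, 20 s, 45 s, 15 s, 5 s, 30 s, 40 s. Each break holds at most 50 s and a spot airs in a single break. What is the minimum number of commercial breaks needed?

Total = 45 + 45 + 40 + 40 + 35 + 30 + 20 + 15 + 15 + 5 = 290 s.
Lower bound: ⌈290/50⌉ = 6 commercial breaks.
A packing using 7 commercial breaks:
  break 1: 45 + 5 = 50
  break 2: 45 = 45
  break 3: 40 = 40
  break 4: 40 = 40
  break 5: 35 + 15 = 50
  break 6: 30 + 20 = 50
  break 7: 15 = 15
No arrangement into 6 commercial breaks stays within capacity, so 7 is optimal.

7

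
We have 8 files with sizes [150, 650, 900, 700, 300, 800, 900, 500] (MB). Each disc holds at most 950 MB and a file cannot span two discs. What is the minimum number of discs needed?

6

Total = 900 + 900 + 800 + 700 + 650 + 500 + 300 + 150 = 4900 MB.
Lower bound: ⌈4900/950⌉ = 6 discs.
A packing using 6 discs:
  disc 1: 900 = 900
  disc 2: 900 = 900
  disc 3: 800 + 150 = 950
  disc 4: 700 = 700
  disc 5: 650 + 300 = 950
  disc 6: 500 = 500
This matches the lower bound, so 6 is optimal.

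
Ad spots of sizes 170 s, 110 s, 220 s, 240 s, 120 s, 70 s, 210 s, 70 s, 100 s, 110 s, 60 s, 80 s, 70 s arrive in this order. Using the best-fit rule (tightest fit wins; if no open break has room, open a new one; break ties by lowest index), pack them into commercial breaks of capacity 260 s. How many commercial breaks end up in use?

  170 → break 1 (new)  [load 170/260]
  110 → break 2 (new)  [load 110/260]
  220 → break 3 (new)  [load 220/260]
  240 → break 4 (new)  [load 240/260]
  120 → break 2  [load 230/260]
  70 → break 1  [load 240/260]
  210 → break 5 (new)  [load 210/260]
  70 → break 6 (new)  [load 70/260]
  100 → break 6  [load 170/260]
  110 → break 7 (new)  [load 110/260]
  60 → break 6  [load 230/260]
  80 → break 7  [load 190/260]
  70 → break 7  [load 260/260]
7 commercial breaks opened.

7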